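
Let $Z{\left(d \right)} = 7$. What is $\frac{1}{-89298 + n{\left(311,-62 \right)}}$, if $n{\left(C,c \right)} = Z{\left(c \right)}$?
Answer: $- \frac{1}{89291} \approx -1.1199 \cdot 10^{-5}$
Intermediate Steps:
$n{\left(C,c \right)} = 7$
$\frac{1}{-89298 + n{\left(311,-62 \right)}} = \frac{1}{-89298 + 7} = \frac{1}{-89291} = - \frac{1}{89291}$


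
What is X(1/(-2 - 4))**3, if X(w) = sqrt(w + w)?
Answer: -I*sqrt(3)/9 ≈ -0.19245*I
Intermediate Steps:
X(w) = sqrt(2)*sqrt(w) (X(w) = sqrt(2*w) = sqrt(2)*sqrt(w))
X(1/(-2 - 4))**3 = (sqrt(2)*sqrt(1/(-2 - 4)))**3 = (sqrt(2)*sqrt(1/(-6)))**3 = (sqrt(2)*sqrt(-1/6))**3 = (sqrt(2)*(I*sqrt(6)/6))**3 = (I*sqrt(3)/3)**3 = -I*sqrt(3)/9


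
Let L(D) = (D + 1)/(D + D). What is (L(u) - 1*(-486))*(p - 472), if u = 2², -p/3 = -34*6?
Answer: 136255/2 ≈ 68128.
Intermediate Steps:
p = 612 (p = -(-102)*6 = -3*(-204) = 612)
u = 4
L(D) = (1 + D)/(2*D) (L(D) = (1 + D)/((2*D)) = (1 + D)*(1/(2*D)) = (1 + D)/(2*D))
(L(u) - 1*(-486))*(p - 472) = ((½)*(1 + 4)/4 - 1*(-486))*(612 - 472) = ((½)*(¼)*5 + 486)*140 = (5/8 + 486)*140 = (3893/8)*140 = 136255/2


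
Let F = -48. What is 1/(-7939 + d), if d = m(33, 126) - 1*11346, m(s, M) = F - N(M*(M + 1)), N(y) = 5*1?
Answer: -1/19338 ≈ -5.1712e-5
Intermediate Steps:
N(y) = 5
m(s, M) = -53 (m(s, M) = -48 - 1*5 = -48 - 5 = -53)
d = -11399 (d = -53 - 1*11346 = -53 - 11346 = -11399)
1/(-7939 + d) = 1/(-7939 - 11399) = 1/(-19338) = -1/19338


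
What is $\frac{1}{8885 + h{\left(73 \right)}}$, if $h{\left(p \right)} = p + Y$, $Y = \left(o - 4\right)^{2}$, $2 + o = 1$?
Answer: $\frac{1}{8983} \approx 0.00011132$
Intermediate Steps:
$o = -1$ ($o = -2 + 1 = -1$)
$Y = 25$ ($Y = \left(-1 - 4\right)^{2} = \left(-5\right)^{2} = 25$)
$h{\left(p \right)} = 25 + p$ ($h{\left(p \right)} = p + 25 = 25 + p$)
$\frac{1}{8885 + h{\left(73 \right)}} = \frac{1}{8885 + \left(25 + 73\right)} = \frac{1}{8885 + 98} = \frac{1}{8983}$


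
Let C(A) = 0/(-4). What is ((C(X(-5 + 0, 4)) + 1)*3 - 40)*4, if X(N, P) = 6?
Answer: -148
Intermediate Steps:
C(A) = 0 (C(A) = 0*(-1/4) = 0)
((C(X(-5 + 0, 4)) + 1)*3 - 40)*4 = ((0 + 1)*3 - 40)*4 = (1*3 - 40)*4 = (3 - 40)*4 = -37*4 = -148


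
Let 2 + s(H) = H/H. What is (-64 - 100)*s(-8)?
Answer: 164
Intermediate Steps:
s(H) = -1 (s(H) = -2 + H/H = -2 + 1 = -1)
(-64 - 100)*s(-8) = (-64 - 100)*(-1) = -164*(-1) = 164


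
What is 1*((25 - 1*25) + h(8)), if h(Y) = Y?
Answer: 8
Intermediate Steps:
1*((25 - 1*25) + h(8)) = 1*((25 - 1*25) + 8) = 1*((25 - 25) + 8) = 1*(0 + 8) = 1*8 = 8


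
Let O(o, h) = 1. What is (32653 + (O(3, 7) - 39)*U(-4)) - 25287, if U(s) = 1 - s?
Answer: 7176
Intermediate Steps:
(32653 + (O(3, 7) - 39)*U(-4)) - 25287 = (32653 + (1 - 39)*(1 - 1*(-4))) - 25287 = (32653 - 38*(1 + 4)) - 25287 = (32653 - 38*5) - 25287 = (32653 - 190) - 25287 = 32463 - 25287 = 7176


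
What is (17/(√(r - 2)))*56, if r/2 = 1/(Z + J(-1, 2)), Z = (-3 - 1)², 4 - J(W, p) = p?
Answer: -168*I*√17 ≈ -692.68*I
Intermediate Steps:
J(W, p) = 4 - p
Z = 16 (Z = (-4)² = 16)
r = ⅑ (r = 2/(16 + (4 - 1*2)) = 2/(16 + (4 - 2)) = 2/(16 + 2) = 2/18 = 2*(1/18) = ⅑ ≈ 0.11111)
(17/(√(r - 2)))*56 = (17/(√(⅑ - 2)))*56 = (17/(√(-17/9)))*56 = (17/((I*√17/3)))*56 = (17*(-3*I*√17/17))*56 = -3*I*√17*56 = -168*I*√17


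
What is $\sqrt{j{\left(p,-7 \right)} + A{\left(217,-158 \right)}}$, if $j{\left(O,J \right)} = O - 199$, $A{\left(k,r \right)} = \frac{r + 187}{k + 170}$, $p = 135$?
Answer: $\frac{i \sqrt{1063777}}{129} \approx 7.9953 i$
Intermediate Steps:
$A{\left(k,r \right)} = \frac{187 + r}{170 + k}$
$j{\left(O,J \right)} = -199 + O$
$\sqrt{j{\left(p,-7 \right)} + A{\left(217,-158 \right)}} = \sqrt{\left(-199 + 135\right) + \frac{187 - 158}{170 + 217}} = \sqrt{-64 + \frac{1}{387} \cdot 29} = \sqrt{-64 + \frac{29}{387}} = \sqrt{- \frac{24739}{387}} = \frac{i \sqrt{1063777}}{129}$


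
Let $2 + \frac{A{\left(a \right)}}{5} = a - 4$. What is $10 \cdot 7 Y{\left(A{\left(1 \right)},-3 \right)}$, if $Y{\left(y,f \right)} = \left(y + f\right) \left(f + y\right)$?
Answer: $54880$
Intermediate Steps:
$A{\left(a \right)} = -30 + 5 a$ ($A{\left(a \right)} = -10 + 5 \left(a - 4\right) = -10 + 5 \left(-4 + a\right) = -10 + \left(-20 + 5 a\right) = -30 + 5 a$)
$Y{\left(y,f \right)} = \left(f + y\right)^{2}$ ($Y{\left(y,f \right)} = \left(f + y\right) \left(f + y\right) = \left(f + y\right)^{2}$)
$10 \cdot 7 Y{\left(A{\left(1 \right)},-3 \right)} = 10 \cdot 7 \left(-3 + \left(-30 + 5 \cdot 1\right)\right)^{2} = 70 \left(-3 + \left(-30 + 5\right)\right)^{2} = 70 \left(-3 - 25\right)^{2} = 70 \left(-28\right)^{2} = 70 \cdot 784 = 54880$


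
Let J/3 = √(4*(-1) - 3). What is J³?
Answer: -189*I*√7 ≈ -500.05*I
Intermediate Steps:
J = 3*I*√7 (J = 3*√(4*(-1) - 3) = 3*√(-4 - 3) = 3*√(-7) = 3*(I*√7) = 3*I*√7 ≈ 7.9373*I)
J³ = (3*I*√7)³ = -189*I*√7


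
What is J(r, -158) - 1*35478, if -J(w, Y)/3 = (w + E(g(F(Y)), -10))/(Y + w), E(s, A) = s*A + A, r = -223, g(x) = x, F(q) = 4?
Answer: -4505979/127 ≈ -35480.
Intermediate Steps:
E(s, A) = A + A*s (E(s, A) = A*s + A = A + A*s)
J(w, Y) = -3*(-50 + w)/(Y + w) (J(w, Y) = -3*(w - 10*(1 + 4))/(Y + w) = -3*(w - 10*5)/(Y + w) = -3*(w - 50)/(Y + w) = -3*(-50 + w)/(Y + w))
J(r, -158) - 1*35478 = 3*(50 - 1*(-223))/(-158 - 223) - 1*35478 = 3*(50 + 223)/(-381) - 35478 = 3*(-1/381)*273 - 35478 = -273/127 - 35478 = -4505979/127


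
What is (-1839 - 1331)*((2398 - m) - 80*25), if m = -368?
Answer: -2428220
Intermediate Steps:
(-1839 - 1331)*((2398 - m) - 80*25) = (-1839 - 1331)*((2398 - 1*(-368)) - 80*25) = -3170*((2398 + 368) - 2000) = -3170*(2766 - 2000) = -3170*766 = -2428220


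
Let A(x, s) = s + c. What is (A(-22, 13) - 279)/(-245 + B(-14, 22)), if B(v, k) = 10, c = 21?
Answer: 49/47 ≈ 1.0426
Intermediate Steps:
A(x, s) = 21 + s (A(x, s) = s + 21 = 21 + s)
(A(-22, 13) - 279)/(-245 + B(-14, 22)) = ((21 + 13) - 279)/(-245 + 10) = (34 - 279)/(-235) = -245*(-1/235) = 49/47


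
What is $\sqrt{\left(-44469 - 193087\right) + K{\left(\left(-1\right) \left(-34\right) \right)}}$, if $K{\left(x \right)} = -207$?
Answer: $i \sqrt{237763} \approx 487.61 i$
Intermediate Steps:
$\sqrt{\left(-44469 - 193087\right) + K{\left(\left(-1\right) \left(-34\right) \right)}} = \sqrt{\left(-44469 - 193087\right) - 207} = \sqrt{-237556 - 207} = \sqrt{-237763} = i \sqrt{237763}$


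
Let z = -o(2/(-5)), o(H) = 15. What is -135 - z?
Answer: -120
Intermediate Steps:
z = -15 (z = -1*15 = -15)
-135 - z = -135 - 1*(-15) = -135 + 15 = -120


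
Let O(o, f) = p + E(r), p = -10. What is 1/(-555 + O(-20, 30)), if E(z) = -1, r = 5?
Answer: -1/566 ≈ -0.0017668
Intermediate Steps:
O(o, f) = -11 (O(o, f) = -10 - 1 = -11)
1/(-555 + O(-20, 30)) = 1/(-555 - 11) = 1/(-566) = -1/566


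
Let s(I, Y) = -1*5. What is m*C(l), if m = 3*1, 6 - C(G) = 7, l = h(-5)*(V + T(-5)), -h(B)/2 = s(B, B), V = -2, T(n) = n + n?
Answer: -3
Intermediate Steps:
s(I, Y) = -5
T(n) = 2*n
h(B) = 10 (h(B) = -2*(-5) = 10)
l = -120 (l = 10*(-2 + 2*(-5)) = 10*(-2 - 10) = 10*(-12) = -120)
C(G) = -1 (C(G) = 6 - 1*7 = 6 - 7 = -1)
m = 3
m*C(l) = 3*(-1) = -3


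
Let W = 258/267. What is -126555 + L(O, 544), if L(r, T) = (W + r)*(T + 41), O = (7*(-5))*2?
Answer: -14857635/89 ≈ -1.6694e+5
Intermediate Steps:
W = 86/89 (W = 258*(1/267) = 86/89 ≈ 0.96629)
O = -70 (O = -35*2 = -70)
L(r, T) = (41 + T)*(86/89 + r) (L(r, T) = (86/89 + r)*(T + 41) = (86/89 + r)*(41 + T) = (41 + T)*(86/89 + r))
-126555 + L(O, 544) = -126555 + (3526/89 + 41*(-70) + (86/89)*544 + 544*(-70)) = -126555 + (3526/89 - 2870 + 46784/89 - 38080) = -126555 - 3594240/89 = -14857635/89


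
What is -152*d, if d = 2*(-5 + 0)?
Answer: 1520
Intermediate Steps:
d = -10 (d = 2*(-5) = -10)
-152*d = -152*(-10) = 1520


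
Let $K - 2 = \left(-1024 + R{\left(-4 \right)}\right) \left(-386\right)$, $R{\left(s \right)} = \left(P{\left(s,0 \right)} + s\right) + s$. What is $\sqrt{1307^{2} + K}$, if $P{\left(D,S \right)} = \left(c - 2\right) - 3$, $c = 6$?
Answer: $\sqrt{2106217} \approx 1451.3$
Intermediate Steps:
$P{\left(D,S \right)} = 1$ ($P{\left(D,S \right)} = \left(6 - 2\right) - 3 = 4 - 3 = 1$)
$R{\left(s \right)} = 1 + 2 s$ ($R{\left(s \right)} = \left(1 + s\right) + s = 1 + 2 s$)
$K = 397968$ ($K = 2 + \left(-1024 + \left(1 + 2 \left(-4\right)\right)\right) \left(-386\right) = 2 + \left(-1024 + \left(1 - 8\right)\right) \left(-386\right) = 2 + \left(-1024 - 7\right) \left(-386\right) = 2 - -397966 = 2 + 397966 = 397968$)
$\sqrt{1307^{2} + K} = \sqrt{1307^{2} + 397968} = \sqrt{1708249 + 397968} = \sqrt{2106217}$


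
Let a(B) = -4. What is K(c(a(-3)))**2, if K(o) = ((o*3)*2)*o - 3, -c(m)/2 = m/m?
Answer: 441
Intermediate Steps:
c(m) = -2 (c(m) = -2*m/m = -2*1 = -2)
K(o) = -3 + 6*o**2 (K(o) = ((3*o)*2)*o - 3 = (6*o)*o - 3 = 6*o**2 - 3 = -3 + 6*o**2)
K(c(a(-3)))**2 = (-3 + 6*(-2)**2)**2 = (-3 + 6*4)**2 = (-3 + 24)**2 = 21**2 = 441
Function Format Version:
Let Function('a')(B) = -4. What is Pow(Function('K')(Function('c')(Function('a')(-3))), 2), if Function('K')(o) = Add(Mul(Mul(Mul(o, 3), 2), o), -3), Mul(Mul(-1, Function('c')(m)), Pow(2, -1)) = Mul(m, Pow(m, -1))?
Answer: 441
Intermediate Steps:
Function('c')(m) = -2 (Function('c')(m) = Mul(-2, Mul(m, Pow(m, -1))) = Mul(-2, 1) = -2)
Function('K')(o) = Add(-3, Mul(6, Pow(o, 2))) (Function('K')(o) = Add(Mul(Mul(Mul(3, o), 2), o), -3) = Add(Mul(Mul(6, o), o), -3) = Add(Mul(6, Pow(o, 2)), -3) = Add(-3, Mul(6, Pow(o, 2))))
Pow(Function('K')(Function('c')(Function('a')(-3))), 2) = Pow(Add(-3, Mul(6, Pow(-2, 2))), 2) = Pow(Add(-3, Mul(6, 4)), 2) = Pow(Add(-3, 24), 2) = Pow(21, 2) = 441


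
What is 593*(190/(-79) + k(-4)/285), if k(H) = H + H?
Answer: -32485726/22515 ≈ -1442.8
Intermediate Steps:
k(H) = 2*H
593*(190/(-79) + k(-4)/285) = 593*(190/(-79) + (2*(-4))/285) = 593*(190*(-1/79) - 8*1/285) = 593*(-190/79 - 8/285) = 593*(-54782/22515) = -32485726/22515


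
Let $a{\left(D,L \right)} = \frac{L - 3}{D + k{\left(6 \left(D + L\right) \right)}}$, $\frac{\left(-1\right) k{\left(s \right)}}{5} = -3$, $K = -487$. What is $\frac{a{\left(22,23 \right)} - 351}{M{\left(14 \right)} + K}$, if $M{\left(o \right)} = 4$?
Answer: $\frac{12967}{17871} \approx 0.72559$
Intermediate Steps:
$k{\left(s \right)} = 15$ ($k{\left(s \right)} = \left(-5\right) \left(-3\right) = 15$)
$a{\left(D,L \right)} = \frac{-3 + L}{15 + D}$ ($a{\left(D,L \right)} = \frac{L - 3}{D + 15} = \frac{-3 + L}{15 + D}$)
$\frac{a{\left(22,23 \right)} - 351}{M{\left(14 \right)} + K} = \frac{\frac{-3 + 23}{15 + 22} - 351}{4 - 487} = \frac{\frac{1}{37} \cdot 20 - 351}{-483} = - \frac{\frac{1}{37} \cdot 20 - 351}{483} = - \frac{\frac{20}{37} - 351}{483} = \left(- \frac{1}{483}\right) \left(- \frac{12967}{37}\right) = \frac{12967}{17871}$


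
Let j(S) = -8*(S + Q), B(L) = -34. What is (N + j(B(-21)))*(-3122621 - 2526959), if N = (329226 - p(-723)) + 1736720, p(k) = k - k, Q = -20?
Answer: -11674167821240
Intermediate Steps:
p(k) = 0
j(S) = 160 - 8*S (j(S) = -8*(S - 20) = -8*(-20 + S) = 160 - 8*S)
N = 2065946 (N = (329226 - 1*0) + 1736720 = (329226 + 0) + 1736720 = 329226 + 1736720 = 2065946)
(N + j(B(-21)))*(-3122621 - 2526959) = (2065946 + (160 - 8*(-34)))*(-3122621 - 2526959) = (2065946 + (160 + 272))*(-5649580) = (2065946 + 432)*(-5649580) = 2066378*(-5649580) = -11674167821240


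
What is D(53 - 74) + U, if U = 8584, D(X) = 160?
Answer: 8744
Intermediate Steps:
D(53 - 74) + U = 160 + 8584 = 8744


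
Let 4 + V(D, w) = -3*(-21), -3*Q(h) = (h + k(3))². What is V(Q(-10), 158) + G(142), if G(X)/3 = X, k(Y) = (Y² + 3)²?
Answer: 485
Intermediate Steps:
k(Y) = (3 + Y²)²
Q(h) = -(144 + h)²/3 (Q(h) = -(h + (3 + 3²)²)²/3 = -(h + (3 + 9)²)²/3 = -(h + 12²)²/3 = -(h + 144)²/3 = -(144 + h)²/3)
V(D, w) = 59 (V(D, w) = -4 - 3*(-21) = -4 + 63 = 59)
G(X) = 3*X
V(Q(-10), 158) + G(142) = 59 + 3*142 = 59 + 426 = 485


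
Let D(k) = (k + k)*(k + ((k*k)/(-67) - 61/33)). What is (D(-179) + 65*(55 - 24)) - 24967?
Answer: 470933950/2211 ≈ 2.1300e+5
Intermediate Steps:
D(k) = 2*k*(-61/33 + k - k²/67) (D(k) = (2*k)*(k + (k²*(-1/67) - 61*1/33)) = (2*k)*(k + (-k²/67 - 61/33)) = (2*k)*(k + (-61/33 - k²/67)) = (2*k)*(-61/33 + k - k²/67) = 2*k*(-61/33 + k - k²/67))
(D(-179) + 65*(55 - 24)) - 24967 = ((2/2211)*(-179)*(-4087 - 33*(-179)² + 2211*(-179)) + 65*(55 - 24)) - 24967 = ((2/2211)*(-179)*(-4087 - 33*32041 - 395769) + 65*31) - 24967 = ((2/2211)*(-179)*(-4087 - 1057353 - 395769) + 2015) - 24967 = ((2/2211)*(-179)*(-1457209) + 2015) - 24967 = (521680822/2211 + 2015) - 24967 = 526135987/2211 - 24967 = 470933950/2211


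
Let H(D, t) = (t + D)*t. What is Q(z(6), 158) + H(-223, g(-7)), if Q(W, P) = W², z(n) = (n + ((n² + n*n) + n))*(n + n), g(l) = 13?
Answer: 1013334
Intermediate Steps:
z(n) = 2*n*(2*n + 2*n²) (z(n) = (n + ((n² + n²) + n))*(2*n) = (n + (2*n² + n))*(2*n) = (n + (n + 2*n²))*(2*n) = (2*n + 2*n²)*(2*n) = 2*n*(2*n + 2*n²))
H(D, t) = t*(D + t) (H(D, t) = (D + t)*t = t*(D + t))
Q(z(6), 158) + H(-223, g(-7)) = (4*6²*(1 + 6))² + 13*(-223 + 13) = (4*36*7)² + 13*(-210) = 1008² - 2730 = 1016064 - 2730 = 1013334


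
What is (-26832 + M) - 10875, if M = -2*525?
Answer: -38757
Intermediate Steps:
M = -1050
(-26832 + M) - 10875 = (-26832 - 1050) - 10875 = -27882 - 10875 = -38757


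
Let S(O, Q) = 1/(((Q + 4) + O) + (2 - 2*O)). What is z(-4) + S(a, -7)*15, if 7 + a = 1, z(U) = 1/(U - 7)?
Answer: 32/11 ≈ 2.9091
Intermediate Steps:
z(U) = 1/(-7 + U)
a = -6 (a = -7 + 1 = -6)
S(O, Q) = 1/(6 + Q - O) (S(O, Q) = 1/(((4 + Q) + O) + (2 - 2*O)) = 1/((4 + O + Q) + (2 - 2*O)) = 1/(6 + Q - O))
z(-4) + S(a, -7)*15 = 1/(-7 - 4) + 15/(6 - 7 - 1*(-6)) = 1/(-11) + 15/(6 - 7 + 6) = -1/11 + 15/5 = -1/11 + (⅕)*15 = -1/11 + 3 = 32/11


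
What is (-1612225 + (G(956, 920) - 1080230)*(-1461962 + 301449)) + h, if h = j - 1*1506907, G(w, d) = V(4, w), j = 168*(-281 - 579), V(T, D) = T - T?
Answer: 1253617694378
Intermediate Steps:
V(T, D) = 0
j = -144480 (j = 168*(-860) = -144480)
G(w, d) = 0
h = -1651387 (h = -144480 - 1*1506907 = -144480 - 1506907 = -1651387)
(-1612225 + (G(956, 920) - 1080230)*(-1461962 + 301449)) + h = (-1612225 + (0 - 1080230)*(-1461962 + 301449)) - 1651387 = (-1612225 - 1080230*(-1160513)) - 1651387 = (-1612225 + 1253620957990) - 1651387 = 1253619345765 - 1651387 = 1253617694378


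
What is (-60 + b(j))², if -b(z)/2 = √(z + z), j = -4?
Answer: 3568 + 480*I*√2 ≈ 3568.0 + 678.82*I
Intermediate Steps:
b(z) = -2*√2*√z (b(z) = -2*√(z + z) = -2*√2*√z)
(-60 + b(j))² = (-60 - 2*√2*√(-4))² = (-60 - 2*√2*2*I)² = (-60 - 4*I*√2)²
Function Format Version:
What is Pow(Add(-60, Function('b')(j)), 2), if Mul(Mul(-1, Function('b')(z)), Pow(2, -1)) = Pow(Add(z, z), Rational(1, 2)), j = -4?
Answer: Add(3568, Mul(480, I, Pow(2, Rational(1, 2)))) ≈ Add(3568.0, Mul(678.82, I))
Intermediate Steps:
Function('b')(z) = Mul(-2, Pow(2, Rational(1, 2)), Pow(z, Rational(1, 2))) (Function('b')(z) = Mul(-2, Pow(Add(z, z), Rational(1, 2))) = Mul(-2, Pow(Mul(2, z), Rational(1, 2))) = Mul(-2, Mul(Pow(2, Rational(1, 2)), Pow(z, Rational(1, 2)))) = Mul(-2, Pow(2, Rational(1, 2)), Pow(z, Rational(1, 2))))
Pow(Add(-60, Function('b')(j)), 2) = Pow(Add(-60, Mul(-2, Pow(2, Rational(1, 2)), Pow(-4, Rational(1, 2)))), 2) = Pow(Add(-60, Mul(-2, Pow(2, Rational(1, 2)), Mul(2, I))), 2) = Pow(Add(-60, Mul(-4, I, Pow(2, Rational(1, 2)))), 2)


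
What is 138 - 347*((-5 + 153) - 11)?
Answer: -47401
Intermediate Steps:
138 - 347*((-5 + 153) - 11) = 138 - 347*(148 - 11) = 138 - 347*137 = 138 - 47539 = -47401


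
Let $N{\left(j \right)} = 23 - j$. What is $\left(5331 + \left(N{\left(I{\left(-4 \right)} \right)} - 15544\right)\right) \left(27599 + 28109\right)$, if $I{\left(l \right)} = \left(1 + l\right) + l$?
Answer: $-567274564$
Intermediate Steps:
$I{\left(l \right)} = 1 + 2 l$
$\left(5331 + \left(N{\left(I{\left(-4 \right)} \right)} - 15544\right)\right) \left(27599 + 28109\right) = \left(5331 + \left(\left(23 - \left(1 + 2 \left(-4\right)\right)\right) - 15544\right)\right) \left(27599 + 28109\right) = \left(5331 + \left(\left(23 - \left(1 - 8\right)\right) - 15544\right)\right) 55708 = \left(5331 + \left(\left(23 - -7\right) - 15544\right)\right) 55708 = \left(5331 + \left(\left(23 + 7\right) - 15544\right)\right) 55708 = \left(5331 + \left(30 - 15544\right)\right) 55708 = \left(5331 - 15514\right) 55708 = \left(-10183\right) 55708 = -567274564$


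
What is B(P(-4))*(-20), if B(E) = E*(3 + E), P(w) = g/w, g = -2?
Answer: -35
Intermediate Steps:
P(w) = -2/w
B(P(-4))*(-20) = ((-2/(-4))*(3 - 2/(-4)))*(-20) = ((-2*(-¼))*(3 - 2*(-¼)))*(-20) = ((3 + ½)/2)*(-20) = ((½)*(7/2))*(-20) = (7/4)*(-20) = -35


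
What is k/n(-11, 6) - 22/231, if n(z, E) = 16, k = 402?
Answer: 4205/168 ≈ 25.030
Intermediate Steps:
k/n(-11, 6) - 22/231 = 402/16 - 22/231 = 402*(1/16) - 22*1/231 = 201/8 - 2/21 = 4205/168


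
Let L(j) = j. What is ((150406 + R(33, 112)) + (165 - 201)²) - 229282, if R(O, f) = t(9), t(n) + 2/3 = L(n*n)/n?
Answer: -232715/3 ≈ -77572.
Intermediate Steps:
t(n) = -⅔ + n (t(n) = -⅔ + (n*n)/n = -⅔ + n²/n = -⅔ + n)
R(O, f) = 25/3 (R(O, f) = -⅔ + 9 = 25/3)
((150406 + R(33, 112)) + (165 - 201)²) - 229282 = ((150406 + 25/3) + (165 - 201)²) - 229282 = (451243/3 + (-36)²) - 229282 = (451243/3 + 1296) - 229282 = 455131/3 - 229282 = -232715/3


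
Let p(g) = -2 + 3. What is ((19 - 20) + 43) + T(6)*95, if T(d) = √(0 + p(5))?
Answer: 137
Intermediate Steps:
p(g) = 1
T(d) = 1 (T(d) = √(0 + 1) = √1 = 1)
((19 - 20) + 43) + T(6)*95 = ((19 - 20) + 43) + 1*95 = (-1 + 43) + 95 = 42 + 95 = 137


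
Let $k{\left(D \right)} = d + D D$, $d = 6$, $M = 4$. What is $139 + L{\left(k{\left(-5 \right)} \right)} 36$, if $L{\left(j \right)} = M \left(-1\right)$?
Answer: $-5$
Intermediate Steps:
$k{\left(D \right)} = 6 + D^{2}$ ($k{\left(D \right)} = 6 + D D = 6 + D^{2}$)
$L{\left(j \right)} = -4$ ($L{\left(j \right)} = 4 \left(-1\right) = -4$)
$139 + L{\left(k{\left(-5 \right)} \right)} 36 = 139 - 144 = -5$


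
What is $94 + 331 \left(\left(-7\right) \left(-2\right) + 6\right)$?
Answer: $6714$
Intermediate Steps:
$94 + 331 \left(\left(-7\right) \left(-2\right) + 6\right) = 94 + 331 \left(14 + 6\right) = 94 + 331 \cdot 20 = 94 + 6620 = 6714$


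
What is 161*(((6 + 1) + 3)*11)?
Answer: 17710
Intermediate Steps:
161*(((6 + 1) + 3)*11) = 161*((7 + 3)*11) = 161*(10*11) = 161*110 = 17710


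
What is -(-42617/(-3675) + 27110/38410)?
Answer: -173654822/14115675 ≈ -12.302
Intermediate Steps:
-(-42617/(-3675) + 27110/38410) = -(-42617*(-1/3675) + 27110*(1/38410)) = -(42617/3675 + 2711/3841) = -1*173654822/14115675 = -173654822/14115675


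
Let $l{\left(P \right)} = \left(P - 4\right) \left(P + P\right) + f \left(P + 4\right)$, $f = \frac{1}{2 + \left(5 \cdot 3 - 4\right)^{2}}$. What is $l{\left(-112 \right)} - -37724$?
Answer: $\frac{2611992}{41} \approx 63707.0$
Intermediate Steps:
$f = \frac{1}{123}$ ($f = \frac{1}{2 + \left(15 - 4\right)^{2}} = \frac{1}{2 + 11^{2}} = \frac{1}{2 + 121} = \frac{1}{123} \approx 0.0081301$)
$l{\left(P \right)} = \frac{4}{123} + \frac{P}{123} + 2 P \left(-4 + P\right)$ ($l{\left(P \right)} = \left(P - 4\right) \left(P + P\right) + \frac{P + 4}{123} = \left(-4 + P\right) 2 P + \frac{4 + P}{123} = 2 P \left(-4 + P\right) + \left(\frac{4}{123} + \frac{P}{123}\right) = \frac{4}{123} + \frac{P}{123} + 2 P \left(-4 + P\right)$)
$l{\left(-112 \right)} - -37724 = \left(\frac{4}{123} + 2 \left(-112\right)^{2} - - \frac{110096}{123}\right) - -37724 = \left(\frac{4}{123} + 2 \cdot 12544 + \frac{110096}{123}\right) + 37724 = \left(\frac{4}{123} + 25088 + \frac{110096}{123}\right) + 37724 = \frac{1065308}{41} + 37724 = \frac{2611992}{41}$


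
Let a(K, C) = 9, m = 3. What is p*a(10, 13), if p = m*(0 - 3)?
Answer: -81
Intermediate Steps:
p = -9 (p = 3*(0 - 3) = 3*(-3) = -9)
p*a(10, 13) = -9*9 = -81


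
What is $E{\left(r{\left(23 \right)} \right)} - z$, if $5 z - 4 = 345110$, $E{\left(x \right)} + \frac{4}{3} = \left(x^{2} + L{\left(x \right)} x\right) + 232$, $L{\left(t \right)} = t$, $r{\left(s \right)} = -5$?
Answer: $- \frac{1031132}{15} \approx -68742.0$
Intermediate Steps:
$E{\left(x \right)} = \frac{692}{3} + 2 x^{2}$ ($E{\left(x \right)} = - \frac{4}{3} + \left(\left(x^{2} + x x\right) + 232\right) = - \frac{4}{3} + \left(\left(x^{2} + x^{2}\right) + 232\right) = - \frac{4}{3} + \left(2 x^{2} + 232\right) = - \frac{4}{3} + \left(232 + 2 x^{2}\right) = \frac{692}{3} + 2 x^{2}$)
$z = \frac{345114}{5}$ ($z = \frac{4}{5} + \frac{1}{5} \cdot 345110 = \frac{4}{5} + 69022 = \frac{345114}{5} \approx 69023.0$)
$E{\left(r{\left(23 \right)} \right)} - z = \left(\frac{692}{3} + 2 \left(-5\right)^{2}\right) - \frac{345114}{5} = \left(\frac{692}{3} + 2 \cdot 25\right) - \frac{345114}{5} = \left(\frac{692}{3} + 50\right) - \frac{345114}{5} = \frac{842}{3} - \frac{345114}{5} = - \frac{1031132}{15}$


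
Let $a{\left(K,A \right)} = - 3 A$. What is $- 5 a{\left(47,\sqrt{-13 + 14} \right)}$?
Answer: $15$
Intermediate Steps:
$- 5 a{\left(47,\sqrt{-13 + 14} \right)} = - 5 \left(- 3 \sqrt{-13 + 14}\right) = - 5 \left(- 3 \sqrt{1}\right) = - 5 \left(\left(-3\right) 1\right) = \left(-5\right) \left(-3\right) = 15$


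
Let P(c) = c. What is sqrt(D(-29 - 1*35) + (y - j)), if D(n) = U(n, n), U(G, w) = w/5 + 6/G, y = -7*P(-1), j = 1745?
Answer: 3*I*sqrt(311270)/40 ≈ 41.844*I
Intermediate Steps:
y = 7 (y = -7*(-1) = 7)
U(G, w) = 6/G + w/5 (U(G, w) = w*(1/5) + 6/G = w/5 + 6/G = 6/G + w/5)
D(n) = 6/n + n/5
sqrt(D(-29 - 1*35) + (y - j)) = sqrt((6/(-29 - 1*35) + (-29 - 1*35)/5) + (7 - 1*1745)) = sqrt((6/(-29 - 35) + (-29 - 35)/5) + (7 - 1745)) = sqrt((6/(-64) + (1/5)*(-64)) - 1738) = sqrt((6*(-1/64) - 64/5) - 1738) = sqrt((-3/32 - 64/5) - 1738) = sqrt(-2063/160 - 1738) = sqrt(-280143/160) = 3*I*sqrt(311270)/40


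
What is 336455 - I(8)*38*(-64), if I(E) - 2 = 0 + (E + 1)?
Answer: 363207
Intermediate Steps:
I(E) = 3 + E (I(E) = 2 + (0 + (E + 1)) = 2 + (0 + (1 + E)) = 2 + (1 + E) = 3 + E)
336455 - I(8)*38*(-64) = 336455 - (3 + 8)*38*(-64) = 336455 - 11*38*(-64) = 336455 - 418*(-64) = 336455 - 1*(-26752) = 336455 + 26752 = 363207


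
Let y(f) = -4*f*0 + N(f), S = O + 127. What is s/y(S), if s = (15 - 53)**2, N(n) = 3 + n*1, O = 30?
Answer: 361/40 ≈ 9.0250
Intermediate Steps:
S = 157 (S = 30 + 127 = 157)
N(n) = 3 + n
y(f) = 3 + f (y(f) = -4*f*0 + (3 + f) = 0 + (3 + f) = 3 + f)
s = 1444 (s = (-38)**2 = 1444)
s/y(S) = 1444/(3 + 157) = 1444/160 = 1444*(1/160) = 361/40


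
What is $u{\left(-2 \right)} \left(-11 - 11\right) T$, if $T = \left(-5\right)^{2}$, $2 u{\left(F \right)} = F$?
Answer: $550$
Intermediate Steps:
$u{\left(F \right)} = \frac{F}{2}$
$T = 25$
$u{\left(-2 \right)} \left(-11 - 11\right) T = \frac{1}{2} \left(-2\right) \left(-11 - 11\right) 25 = \left(-1\right) \left(-22\right) 25 = 22 \cdot 25 = 550$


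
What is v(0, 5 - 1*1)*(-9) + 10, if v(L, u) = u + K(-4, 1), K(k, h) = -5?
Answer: 19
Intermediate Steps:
v(L, u) = -5 + u (v(L, u) = u - 5 = -5 + u)
v(0, 5 - 1*1)*(-9) + 10 = (-5 + (5 - 1*1))*(-9) + 10 = (-5 + (5 - 1))*(-9) + 10 = (-5 + 4)*(-9) + 10 = -1*(-9) + 10 = 9 + 10 = 19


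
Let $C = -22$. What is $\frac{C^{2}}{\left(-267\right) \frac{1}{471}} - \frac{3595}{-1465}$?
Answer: $- \frac{22200493}{26077} \approx -851.34$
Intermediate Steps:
$\frac{C^{2}}{\left(-267\right) \frac{1}{471}} - \frac{3595}{-1465} = \frac{\left(-22\right)^{2}}{\left(-267\right) \frac{1}{471}} - \frac{3595}{-1465} = \frac{484}{\left(-267\right) \frac{1}{471}} - - \frac{719}{293} = \frac{484}{- \frac{89}{157}} + \frac{719}{293} = 484 \left(- \frac{157}{89}\right) + \frac{719}{293} = - \frac{75988}{89} + \frac{719}{293} = - \frac{22200493}{26077}$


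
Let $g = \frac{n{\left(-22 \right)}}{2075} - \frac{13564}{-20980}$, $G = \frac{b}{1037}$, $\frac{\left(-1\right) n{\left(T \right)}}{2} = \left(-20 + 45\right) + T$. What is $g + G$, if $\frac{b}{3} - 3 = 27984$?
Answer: $\frac{184208616602}{2257211975} \approx 81.609$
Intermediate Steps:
$b = 83961$ ($b = 9 + 3 \cdot 27984 = 9 + 83952 = 83961$)
$n{\left(T \right)} = -50 - 2 T$ ($n{\left(T \right)} = - 2 \left(\left(-20 + 45\right) + T\right) = - 2 \left(25 + T\right) = -50 - 2 T$)
$G = \frac{83961}{1037} \approx 80.965$
$g = \frac{1400971}{2176675}$ ($g = \frac{-50 - -44}{2075} - \frac{13564}{-20980} = \left(-50 + 44\right) \frac{1}{2075} - - \frac{3391}{5245} = \left(-6\right) \frac{1}{2075} + \frac{3391}{5245} = - \frac{6}{2075} + \frac{3391}{5245} = \frac{1400971}{2176675} \approx 0.64363$)
$g + G = \frac{1400971}{2176675} + \frac{83961}{1037} = \frac{184208616602}{2257211975}$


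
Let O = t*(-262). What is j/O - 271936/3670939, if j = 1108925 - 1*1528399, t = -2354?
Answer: -77617247737/102911103926 ≈ -0.75422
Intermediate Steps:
j = -419474 (j = 1108925 - 1528399 = -419474)
O = 616748 (O = -2354*(-262) = 616748)
j/O - 271936/3670939 = -419474/616748 - 271936/3670939 = -419474*1/616748 - 271936*1/3670939 = -19067/28034 - 271936/3670939 = -77617247737/102911103926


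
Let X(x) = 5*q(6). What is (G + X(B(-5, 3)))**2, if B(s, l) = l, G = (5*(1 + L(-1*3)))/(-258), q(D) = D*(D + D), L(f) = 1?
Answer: 2156209225/16641 ≈ 1.2957e+5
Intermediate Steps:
q(D) = 2*D**2 (q(D) = D*(2*D) = 2*D**2)
G = -5/129 (G = (5*(1 + 1))/(-258) = (5*2)*(-1/258) = 10*(-1/258) = -5/129 ≈ -0.038760)
X(x) = 360 (X(x) = 5*(2*6**2) = 5*(2*36) = 5*72 = 360)
(G + X(B(-5, 3)))**2 = (-5/129 + 360)**2 = (46435/129)**2 = 2156209225/16641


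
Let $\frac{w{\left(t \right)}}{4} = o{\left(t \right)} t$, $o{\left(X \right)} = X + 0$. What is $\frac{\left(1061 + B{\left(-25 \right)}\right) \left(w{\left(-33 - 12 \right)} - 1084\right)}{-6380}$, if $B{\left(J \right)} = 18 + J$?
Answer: $- \frac{1848716}{1595} \approx -1159.1$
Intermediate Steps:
$o{\left(X \right)} = X$
$w{\left(t \right)} = 4 t^{2}$ ($w{\left(t \right)} = 4 t t = 4 t^{2}$)
$\frac{\left(1061 + B{\left(-25 \right)}\right) \left(w{\left(-33 - 12 \right)} - 1084\right)}{-6380} = \frac{\left(1061 + \left(18 - 25\right)\right) \left(4 \left(-33 - 12\right)^{2} - 1084\right)}{-6380} = \left(1061 - 7\right) \left(4 \left(-33 - 12\right)^{2} - 1084\right) \left(- \frac{1}{6380}\right) = 1054 \left(4 \left(-45\right)^{2} - 1084\right) \left(- \frac{1}{6380}\right) = 1054 \left(4 \cdot 2025 - 1084\right) \left(- \frac{1}{6380}\right) = 1054 \left(8100 - 1084\right) \left(- \frac{1}{6380}\right) = 1054 \cdot 7016 \left(- \frac{1}{6380}\right) = 7394864 \left(- \frac{1}{6380}\right) = - \frac{1848716}{1595}$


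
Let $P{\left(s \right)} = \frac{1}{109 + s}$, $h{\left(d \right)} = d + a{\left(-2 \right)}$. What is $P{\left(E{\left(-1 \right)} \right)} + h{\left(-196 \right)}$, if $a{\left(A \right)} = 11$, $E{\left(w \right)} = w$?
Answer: $- \frac{19979}{108} \approx -184.99$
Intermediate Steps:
$h{\left(d \right)} = 11 + d$ ($h{\left(d \right)} = d + 11 = 11 + d$)
$P{\left(E{\left(-1 \right)} \right)} + h{\left(-196 \right)} = \frac{1}{109 - 1} + \left(11 - 196\right) = \frac{1}{108} - 185 = - \frac{19979}{108}$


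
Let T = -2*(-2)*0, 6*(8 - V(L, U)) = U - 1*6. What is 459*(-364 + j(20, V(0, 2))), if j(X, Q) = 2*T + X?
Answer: -157896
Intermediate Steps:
V(L, U) = 9 - U/6 (V(L, U) = 8 - (U - 1*6)/6 = 8 - (U - 6)/6 = 8 - (-6 + U)/6 = 8 + (1 - U/6) = 9 - U/6)
T = 0 (T = 4*0 = 0)
j(X, Q) = X (j(X, Q) = 2*0 + X = 0 + X = X)
459*(-364 + j(20, V(0, 2))) = 459*(-364 + 20) = 459*(-344) = -157896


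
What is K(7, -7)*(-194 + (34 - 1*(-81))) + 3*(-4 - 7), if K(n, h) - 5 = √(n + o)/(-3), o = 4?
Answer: -428 + 79*√11/3 ≈ -340.66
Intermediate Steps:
K(n, h) = 5 - √(4 + n)/3 (K(n, h) = 5 + √(n + 4)/(-3) = 5 + √(4 + n)*(-⅓) = 5 - √(4 + n)/3)
K(7, -7)*(-194 + (34 - 1*(-81))) + 3*(-4 - 7) = (5 - √(4 + 7)/3)*(-194 + (34 - 1*(-81))) + 3*(-4 - 7) = (5 - √11/3)*(-194 + (34 + 81)) + 3*(-11) = (5 - √11/3)*(-194 + 115) - 33 = (5 - √11/3)*(-79) - 33 = (-395 + 79*√11/3) - 33 = -428 + 79*√11/3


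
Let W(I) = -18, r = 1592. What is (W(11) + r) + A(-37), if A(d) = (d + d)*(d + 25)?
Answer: 2462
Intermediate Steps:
A(d) = 2*d*(25 + d) (A(d) = (2*d)*(25 + d) = 2*d*(25 + d))
(W(11) + r) + A(-37) = (-18 + 1592) + 2*(-37)*(25 - 37) = 1574 + 2*(-37)*(-12) = 1574 + 888 = 2462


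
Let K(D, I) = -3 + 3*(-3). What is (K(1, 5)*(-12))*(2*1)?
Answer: 288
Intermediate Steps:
K(D, I) = -12 (K(D, I) = -3 - 9 = -12)
(K(1, 5)*(-12))*(2*1) = (-12*(-12))*(2*1) = 144*2 = 288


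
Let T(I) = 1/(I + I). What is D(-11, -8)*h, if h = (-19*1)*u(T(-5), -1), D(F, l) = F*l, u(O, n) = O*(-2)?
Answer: -1672/5 ≈ -334.40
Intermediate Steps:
T(I) = 1/(2*I)
u(O, n) = -2*O
h = -19/5 (h = (-19*1)*(-1/(-5)) = -(-38)*(½)*(-⅕) = -(-38)*(-1)/10 = -19*⅕ = -19/5 ≈ -3.8000)
D(-11, -8)*h = -11*(-8)*(-19/5) = 88*(-19/5) = -1672/5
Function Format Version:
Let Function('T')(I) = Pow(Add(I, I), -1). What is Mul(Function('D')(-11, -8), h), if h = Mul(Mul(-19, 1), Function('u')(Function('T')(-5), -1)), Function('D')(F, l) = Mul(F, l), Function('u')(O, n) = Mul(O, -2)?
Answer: Rational(-1672, 5) ≈ -334.40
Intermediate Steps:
Function('T')(I) = Mul(Rational(1, 2), Pow(I, -1)) (Function('T')(I) = Pow(Mul(2, I), -1) = Mul(Rational(1, 2), Pow(I, -1)))
Function('u')(O, n) = Mul(-2, O)
h = Rational(-19, 5) (h = Mul(Mul(-19, 1), Mul(-2, Mul(Rational(1, 2), Pow(-5, -1)))) = Mul(-19, Mul(-2, Mul(Rational(1, 2), Rational(-1, 5)))) = Mul(-19, Mul(-2, Rational(-1, 10))) = Mul(-19, Rational(1, 5)) = Rational(-19, 5) ≈ -3.8000)
Mul(Function('D')(-11, -8), h) = Mul(Mul(-11, -8), Rational(-19, 5)) = Mul(88, Rational(-19, 5)) = Rational(-1672, 5)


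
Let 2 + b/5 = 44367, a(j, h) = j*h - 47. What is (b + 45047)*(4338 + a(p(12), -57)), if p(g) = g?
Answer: 962607304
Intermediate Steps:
a(j, h) = -47 + h*j (a(j, h) = h*j - 47 = -47 + h*j)
b = 221825 (b = -10 + 5*44367 = -10 + 221835 = 221825)
(b + 45047)*(4338 + a(p(12), -57)) = (221825 + 45047)*(4338 + (-47 - 57*12)) = 266872*(4338 + (-47 - 684)) = 266872*(4338 - 731) = 266872*3607 = 962607304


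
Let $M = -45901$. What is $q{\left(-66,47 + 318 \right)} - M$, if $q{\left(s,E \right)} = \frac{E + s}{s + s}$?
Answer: $\frac{6058633}{132} \approx 45899.0$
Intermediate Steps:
$q{\left(s,E \right)} = \frac{E + s}{2 s}$
$q{\left(-66,47 + 318 \right)} - M = \frac{\left(47 + 318\right) - 66}{2 \left(-66\right)} - -45901 = \frac{1}{2} \left(- \frac{1}{66}\right) \left(365 - 66\right) + 45901 = \frac{1}{2} \left(- \frac{1}{66}\right) 299 + 45901 = - \frac{299}{132} + 45901 = \frac{6058633}{132}$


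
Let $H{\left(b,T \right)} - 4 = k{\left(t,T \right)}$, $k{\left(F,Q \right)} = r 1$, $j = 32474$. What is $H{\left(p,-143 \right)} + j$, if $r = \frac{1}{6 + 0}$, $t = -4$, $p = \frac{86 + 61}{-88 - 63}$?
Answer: $\frac{194869}{6} \approx 32478.0$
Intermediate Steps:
$p = - \frac{147}{151}$ ($p = \frac{147}{-151} = 147 \left(- \frac{1}{151}\right) = - \frac{147}{151} \approx -0.97351$)
$r = \frac{1}{6} \approx 0.16667$
$k{\left(F,Q \right)} = \frac{1}{6}$ ($k{\left(F,Q \right)} = \frac{1}{6} \cdot 1 = \frac{1}{6}$)
$H{\left(b,T \right)} = \frac{25}{6}$ ($H{\left(b,T \right)} = 4 + \frac{1}{6} = \frac{25}{6}$)
$H{\left(p,-143 \right)} + j = \frac{25}{6} + 32474 = \frac{194869}{6}$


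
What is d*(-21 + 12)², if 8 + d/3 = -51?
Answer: -14337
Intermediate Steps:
d = -177 (d = -24 + 3*(-51) = -24 - 153 = -177)
d*(-21 + 12)² = -177*(-21 + 12)² = -177*(-9)² = -177*81 = -14337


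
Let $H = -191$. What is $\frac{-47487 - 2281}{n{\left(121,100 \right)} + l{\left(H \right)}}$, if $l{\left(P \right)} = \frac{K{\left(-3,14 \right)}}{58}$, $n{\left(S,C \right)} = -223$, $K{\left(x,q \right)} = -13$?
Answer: $\frac{2886544}{12947} \approx 222.95$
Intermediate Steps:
$l{\left(P \right)} = - \frac{13}{58}$
$\frac{-47487 - 2281}{n{\left(121,100 \right)} + l{\left(H \right)}} = \frac{-47487 - 2281}{-223 - \frac{13}{58}} = - \frac{49768}{- \frac{12947}{58}} = \left(-49768\right) \left(- \frac{58}{12947}\right) = \frac{2886544}{12947}$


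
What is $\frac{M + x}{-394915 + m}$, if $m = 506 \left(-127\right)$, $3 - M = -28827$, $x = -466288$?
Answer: $\frac{437458}{459177} \approx 0.9527$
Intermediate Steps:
$M = 28830$ ($M = 3 - -28827 = 3 + 28827 = 28830$)
$m = -64262$
$\frac{M + x}{-394915 + m} = \frac{28830 - 466288}{-394915 - 64262} = - \frac{437458}{-459177} = \left(-437458\right) \left(- \frac{1}{459177}\right) = \frac{437458}{459177}$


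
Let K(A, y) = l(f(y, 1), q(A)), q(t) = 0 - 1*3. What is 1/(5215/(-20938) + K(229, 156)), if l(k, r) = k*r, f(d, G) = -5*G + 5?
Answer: -20938/5215 ≈ -4.0150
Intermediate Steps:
q(t) = -3 (q(t) = 0 - 3 = -3)
f(d, G) = 5 - 5*G
K(A, y) = 0 (K(A, y) = (5 - 5*1)*(-3) = (5 - 5)*(-3) = 0*(-3) = 0)
1/(5215/(-20938) + K(229, 156)) = 1/(5215/(-20938) + 0) = 1/(5215*(-1/20938) + 0) = 1/(-5215/20938 + 0) = 1/(-5215/20938) = -20938/5215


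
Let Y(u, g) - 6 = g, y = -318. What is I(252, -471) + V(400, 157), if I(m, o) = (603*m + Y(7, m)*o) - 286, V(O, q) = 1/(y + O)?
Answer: 2472465/82 ≈ 30152.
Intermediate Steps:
Y(u, g) = 6 + g
V(O, q) = 1/(-318 + O)
I(m, o) = -286 + 603*m + o*(6 + m) (I(m, o) = (603*m + (6 + m)*o) - 286 = (603*m + o*(6 + m)) - 286 = -286 + 603*m + o*(6 + m))
I(252, -471) + V(400, 157) = (-286 + 603*252 - 471*(6 + 252)) + 1/(-318 + 400) = (-286 + 151956 - 471*258) + 1/82 = (-286 + 151956 - 121518) + 1/82 = 30152 + 1/82 = 2472465/82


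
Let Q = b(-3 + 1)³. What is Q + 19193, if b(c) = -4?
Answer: 19129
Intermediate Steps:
Q = -64 (Q = (-4)³ = -64)
Q + 19193 = -64 + 19193 = 19129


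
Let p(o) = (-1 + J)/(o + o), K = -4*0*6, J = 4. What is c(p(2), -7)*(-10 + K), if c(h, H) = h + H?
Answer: 125/2 ≈ 62.500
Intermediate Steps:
K = 0 (K = 0*6 = 0)
p(o) = 3/(2*o) (p(o) = (-1 + 4)/(o + o) = 3/((2*o)) = 3*(1/(2*o)) = 3/(2*o))
c(h, H) = H + h
c(p(2), -7)*(-10 + K) = (-7 + (3/2)/2)*(-10 + 0) = (-7 + (3/2)*(1/2))*(-10) = (-7 + 3/4)*(-10) = -25/4*(-10) = 125/2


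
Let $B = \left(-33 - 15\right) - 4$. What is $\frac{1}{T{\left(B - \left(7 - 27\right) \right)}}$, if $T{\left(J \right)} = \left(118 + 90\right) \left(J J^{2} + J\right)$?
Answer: $- \frac{1}{6822400} \approx -1.4658 \cdot 10^{-7}$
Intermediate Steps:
$B = -52$ ($B = -48 - 4 = -52$)
$T{\left(J \right)} = 208 J + 208 J^{3}$ ($T{\left(J \right)} = 208 \left(J^{3} + J\right) = 208 \left(J + J^{3}\right) = 208 J + 208 J^{3}$)
$\frac{1}{T{\left(B - \left(7 - 27\right) \right)}} = \frac{1}{208 \left(-52 - \left(7 - 27\right)\right) \left(1 + \left(-52 - \left(7 - 27\right)\right)^{2}\right)} = \frac{1}{208 \left(-52 - -20\right) \left(1 + \left(-52 - -20\right)^{2}\right)} = \frac{1}{208 \left(-52 + 20\right) \left(1 + \left(-52 + 20\right)^{2}\right)} = \frac{1}{208 \left(-32\right) \left(1 + \left(-32\right)^{2}\right)} = \frac{1}{208 \left(-32\right) \left(1 + 1024\right)} = \frac{1}{208 \left(-32\right) 1025} = \frac{1}{-6822400} = - \frac{1}{6822400}$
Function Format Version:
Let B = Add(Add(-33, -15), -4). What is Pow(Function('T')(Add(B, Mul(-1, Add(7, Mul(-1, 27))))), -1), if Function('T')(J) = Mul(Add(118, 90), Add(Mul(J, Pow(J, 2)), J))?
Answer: Rational(-1, 6822400) ≈ -1.4658e-7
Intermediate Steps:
B = -52 (B = Add(-48, -4) = -52)
Function('T')(J) = Add(Mul(208, J), Mul(208, Pow(J, 3))) (Function('T')(J) = Mul(208, Add(Pow(J, 3), J)) = Mul(208, Add(J, Pow(J, 3))) = Add(Mul(208, J), Mul(208, Pow(J, 3))))
Pow(Function('T')(Add(B, Mul(-1, Add(7, Mul(-1, 27))))), -1) = Pow(Mul(208, Add(-52, Mul(-1, Add(7, Mul(-1, 27)))), Add(1, Pow(Add(-52, Mul(-1, Add(7, Mul(-1, 27)))), 2))), -1) = Pow(Mul(208, Add(-52, Mul(-1, Add(7, -27))), Add(1, Pow(Add(-52, Mul(-1, Add(7, -27))), 2))), -1) = Pow(Mul(208, Add(-52, Mul(-1, -20)), Add(1, Pow(Add(-52, Mul(-1, -20)), 2))), -1) = Pow(Mul(208, Add(-52, 20), Add(1, Pow(Add(-52, 20), 2))), -1) = Pow(Mul(208, -32, Add(1, Pow(-32, 2))), -1) = Pow(Mul(208, -32, Add(1, 1024)), -1) = Pow(Mul(208, -32, 1025), -1) = Pow(-6822400, -1) = Rational(-1, 6822400)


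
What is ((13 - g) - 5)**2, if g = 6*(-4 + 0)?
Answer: 1024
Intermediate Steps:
g = -24 (g = 6*(-4) = -24)
((13 - g) - 5)**2 = ((13 - 1*(-24)) - 5)**2 = ((13 + 24) - 5)**2 = (37 - 5)**2 = 32**2 = 1024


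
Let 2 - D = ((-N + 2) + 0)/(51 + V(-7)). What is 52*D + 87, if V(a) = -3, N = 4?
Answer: 1159/6 ≈ 193.17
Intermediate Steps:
D = 49/24 (D = 2 - ((-1*4 + 2) + 0)/(51 - 3) = 2 - ((-4 + 2) + 0)/48 = 2 - (-2 + 0)/48 = 2 - (-2)/48 = 2 - 1*(-1/24) = 2 + 1/24 = 49/24 ≈ 2.0417)
52*D + 87 = 52*(49/24) + 87 = 637/6 + 87 = 1159/6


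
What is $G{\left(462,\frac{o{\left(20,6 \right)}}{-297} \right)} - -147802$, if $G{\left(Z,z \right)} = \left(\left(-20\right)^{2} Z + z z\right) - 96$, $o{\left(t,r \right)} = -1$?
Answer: $\frac{29330021755}{88209} \approx 3.3251 \cdot 10^{5}$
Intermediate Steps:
$G{\left(Z,z \right)} = -96 + z^{2} + 400 Z$ ($G{\left(Z,z \right)} = \left(400 Z + z^{2}\right) - 96 = \left(z^{2} + 400 Z\right) - 96 = -96 + z^{2} + 400 Z$)
$G{\left(462,\frac{o{\left(20,6 \right)}}{-297} \right)} - -147802 = \left(-96 + \left(- \frac{1}{-297}\right)^{2} + 400 \cdot 462\right) - -147802 = \left(-96 + \left(\left(-1\right) \left(- \frac{1}{297}\right)\right)^{2} + 184800\right) + 147802 = \left(-96 + \left(\frac{1}{297}\right)^{2} + 184800\right) + 147802 = \left(-96 + \frac{1}{88209} + 184800\right) + 147802 = \frac{16292555137}{88209} + 147802 = \frac{29330021755}{88209}$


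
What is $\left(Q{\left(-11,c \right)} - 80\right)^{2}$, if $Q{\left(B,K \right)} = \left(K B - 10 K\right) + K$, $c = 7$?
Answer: $48400$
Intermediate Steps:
$Q{\left(B,K \right)} = - 9 K + B K$ ($Q{\left(B,K \right)} = \left(B K - 10 K\right) + K = \left(- 10 K + B K\right) + K = - 9 K + B K$)
$\left(Q{\left(-11,c \right)} - 80\right)^{2} = \left(7 \left(-9 - 11\right) - 80\right)^{2} = \left(7 \left(-20\right) - 80\right)^{2} = \left(-140 - 80\right)^{2} = \left(-220\right)^{2} = 48400$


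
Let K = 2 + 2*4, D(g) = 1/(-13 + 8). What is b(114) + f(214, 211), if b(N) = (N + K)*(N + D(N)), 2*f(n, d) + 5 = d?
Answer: 71071/5 ≈ 14214.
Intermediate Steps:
D(g) = -⅕ (D(g) = 1/(-5) = -⅕)
K = 10 (K = 2 + 8 = 10)
f(n, d) = -5/2 + d/2
b(N) = (10 + N)*(-⅕ + N) (b(N) = (N + 10)*(N - ⅕) = (10 + N)*(-⅕ + N))
b(114) + f(214, 211) = (-2 + 114² + (49/5)*114) + (-5/2 + (½)*211) = (-2 + 12996 + 5586/5) + (-5/2 + 211/2) = 70556/5 + 103 = 71071/5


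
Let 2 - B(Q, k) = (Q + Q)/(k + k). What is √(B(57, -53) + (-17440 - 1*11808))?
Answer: I*√82148993/53 ≈ 171.01*I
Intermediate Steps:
B(Q, k) = 2 - Q/k (B(Q, k) = 2 - (Q + Q)/(k + k) = 2 - 2*Q/(2*k) = 2 - 2*Q*1/(2*k) = 2 - Q/k)
√(B(57, -53) + (-17440 - 1*11808)) = √((2 - 1*57/(-53)) + (-17440 - 1*11808)) = √((2 - 1*57*(-1/53)) + (-17440 - 11808)) = √((2 + 57/53) - 29248) = √(163/53 - 29248) = √(-1549981/53) = I*√82148993/53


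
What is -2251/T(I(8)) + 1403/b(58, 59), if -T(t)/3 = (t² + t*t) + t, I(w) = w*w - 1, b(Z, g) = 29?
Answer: 33741488/696087 ≈ 48.473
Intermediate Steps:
I(w) = -1 + w² (I(w) = w² - 1 = -1 + w²)
T(t) = -6*t² - 3*t (T(t) = -3*((t² + t*t) + t) = -3*((t² + t²) + t) = -3*(2*t² + t) = -3*(t + 2*t²) = -6*t² - 3*t)
-2251/T(I(8)) + 1403/b(58, 59) = -2251*(-1/(3*(1 + 2*(-1 + 8²))*(-1 + 8²))) + 1403/29 = -2251*(-1/(3*(1 + 2*(-1 + 64))*(-1 + 64))) + 1403*(1/29) = -2251*(-1/(189*(1 + 2*63))) + 1403/29 = -2251*(-1/(189*(1 + 126))) + 1403/29 = -2251/((-3*63*127)) + 1403/29 = -2251/(-24003) + 1403/29 = -2251*(-1/24003) + 1403/29 = 2251/24003 + 1403/29 = 33741488/696087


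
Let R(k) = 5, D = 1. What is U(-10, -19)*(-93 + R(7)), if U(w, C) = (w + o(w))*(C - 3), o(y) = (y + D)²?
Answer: 137456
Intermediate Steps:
o(y) = (1 + y)² (o(y) = (y + 1)² = (1 + y)²)
U(w, C) = (-3 + C)*(w + (1 + w)²) (U(w, C) = (w + (1 + w)²)*(C - 3) = (w + (1 + w)²)*(-3 + C) = (-3 + C)*(w + (1 + w)²))
U(-10, -19)*(-93 + R(7)) = (-3*(-10) - 3*(1 - 10)² - 19*(-10) - 19*(1 - 10)²)*(-93 + 5) = (30 - 3*(-9)² + 190 - 19*(-9)²)*(-88) = (30 - 3*81 + 190 - 19*81)*(-88) = (30 - 243 + 190 - 1539)*(-88) = -1562*(-88) = 137456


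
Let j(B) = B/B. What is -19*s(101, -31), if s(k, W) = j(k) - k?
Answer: 1900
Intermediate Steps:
j(B) = 1
s(k, W) = 1 - k
-19*s(101, -31) = -19*(1 - 1*101) = -19*(1 - 101) = -19*(-100) = 1900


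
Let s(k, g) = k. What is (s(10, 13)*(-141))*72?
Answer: -101520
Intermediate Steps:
(s(10, 13)*(-141))*72 = (10*(-141))*72 = -1410*72 = -101520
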